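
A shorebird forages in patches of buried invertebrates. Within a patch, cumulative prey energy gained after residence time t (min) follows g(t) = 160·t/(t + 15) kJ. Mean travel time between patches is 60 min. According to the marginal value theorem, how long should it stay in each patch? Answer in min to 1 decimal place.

Optimal t* satisfies g'(t*) = g(t*)/(T + t*).
g'(t) = 160·15/(t + 15)². Setting 160·15/(t+15)² = 160t/[(t+15)(60+t)] gives 15(60+t) = t(t+15), so t² = 15×60 = 900.
t* = √900 = 30 min.

30.0 min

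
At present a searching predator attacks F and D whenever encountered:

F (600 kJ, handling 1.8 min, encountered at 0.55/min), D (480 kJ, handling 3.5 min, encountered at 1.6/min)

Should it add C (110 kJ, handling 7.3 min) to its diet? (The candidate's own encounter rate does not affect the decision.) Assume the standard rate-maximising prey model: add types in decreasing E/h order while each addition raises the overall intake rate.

No

On F and D alone, R = ΣλE/(1+Σλh) = 1098/7.59 = 144.7 kJ/min.
Profitability of C: 110/7.3 = 15.07 kJ/min.
15.07 < 144.7, so adding C would lower the average — exclude it.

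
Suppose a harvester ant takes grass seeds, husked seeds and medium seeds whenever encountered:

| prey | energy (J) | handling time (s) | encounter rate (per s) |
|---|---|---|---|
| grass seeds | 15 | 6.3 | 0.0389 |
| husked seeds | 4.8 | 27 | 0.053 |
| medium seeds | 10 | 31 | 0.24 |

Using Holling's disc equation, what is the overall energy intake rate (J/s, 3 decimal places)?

R = (0.0389×15 + 0.053×4.8 + 0.24×10) / (1 + 0.0389×6.3 + 0.053×27 + 0.24×31) = 3.238/10.12 = 0.3201 J/s.

0.320 J/s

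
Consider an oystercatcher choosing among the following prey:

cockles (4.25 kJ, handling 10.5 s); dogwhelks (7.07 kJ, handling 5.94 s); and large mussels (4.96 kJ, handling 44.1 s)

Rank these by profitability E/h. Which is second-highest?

Profitability E/h (kJ/s): cockles = 4.25/10.5 = 0.405, dogwhelks = 7.07/5.94 = 1.19, large mussels = 4.96/44.1 = 0.112.
Ranked: dogwhelks > cockles > large mussels.

cockles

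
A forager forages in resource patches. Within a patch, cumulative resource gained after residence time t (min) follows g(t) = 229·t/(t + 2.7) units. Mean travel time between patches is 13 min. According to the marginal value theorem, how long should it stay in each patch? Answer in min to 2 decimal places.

Optimal t* satisfies g'(t*) = g(t*)/(T + t*).
g'(t) = 229·2.7/(t + 2.7)². Setting 229·2.7/(t+2.7)² = 229t/[(t+2.7)(13+t)] gives 2.7(13+t) = t(t+2.7), so t² = 2.7×13 = 35.1.
t* = √35.1 = 5.925 min.

5.92 min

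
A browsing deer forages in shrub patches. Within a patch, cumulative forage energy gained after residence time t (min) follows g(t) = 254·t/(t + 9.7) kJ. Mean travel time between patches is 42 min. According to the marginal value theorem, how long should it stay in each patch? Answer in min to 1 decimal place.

20.2 min

By the marginal value theorem, leave when the instantaneous gain rate g'(t) equals the habitat-wide average g(t)/(T + t).
g'(t) = 254·9.7/(t + 9.7)². Setting 254·9.7/(t+9.7)² = 254t/[(t+9.7)(42+t)] gives 9.7(42+t) = t(t+9.7), so t² = 9.7×42 = 407.4.
t* = √407.4 = 20.18 min.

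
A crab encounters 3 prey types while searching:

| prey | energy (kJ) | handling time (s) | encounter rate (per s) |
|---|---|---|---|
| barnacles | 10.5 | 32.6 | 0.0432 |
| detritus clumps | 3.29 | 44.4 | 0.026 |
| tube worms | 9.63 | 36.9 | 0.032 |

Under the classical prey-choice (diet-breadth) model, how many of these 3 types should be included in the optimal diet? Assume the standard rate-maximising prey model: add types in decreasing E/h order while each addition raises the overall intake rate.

E/h in descending order: barnacles 0.322, tube worms 0.261, detritus clumps 0.0741 kJ/s. The optimal diet is the largest prefix of this list for which every included type satisfies E_i/h_i > R on the types above it.
Rate on top 1: 0.1883. tube worms: 0.261 > 0.1883 → include.
Rate on top 2: 0.2122. detritus clumps: 0.0741 < 0.2122 → exclude; stop.
Optimal diet: barnacles, tube worms — 2 of 3 types.

2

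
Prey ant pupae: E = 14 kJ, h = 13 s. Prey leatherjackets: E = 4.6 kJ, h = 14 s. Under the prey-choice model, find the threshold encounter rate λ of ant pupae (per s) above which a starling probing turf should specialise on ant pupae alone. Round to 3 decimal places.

At the threshold, the rate on ant pupae alone equals the profitability of leatherjackets: λ·14/(1 + λ·13) = 4.6/14 = 0.3286.
Rearranging, λ(14 − 0.3286×13) = 0.3286, so λ = 0.3286/9.729 = 0.03377 per s.

0.034 per s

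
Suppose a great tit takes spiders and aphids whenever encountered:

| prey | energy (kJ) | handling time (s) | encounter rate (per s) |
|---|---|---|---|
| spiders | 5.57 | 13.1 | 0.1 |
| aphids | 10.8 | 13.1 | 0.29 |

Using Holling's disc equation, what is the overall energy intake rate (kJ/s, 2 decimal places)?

Energy encountered per unit search time: 0.1×5.57 + 0.29×10.8 = 3.689 kJ/s.
Handling time per unit search time: 0.1×13.1 + 0.29×13.1 = 5.109.
Rate = 3.689/(1 + 5.109) = 0.6039 kJ/s.

0.60 kJ/s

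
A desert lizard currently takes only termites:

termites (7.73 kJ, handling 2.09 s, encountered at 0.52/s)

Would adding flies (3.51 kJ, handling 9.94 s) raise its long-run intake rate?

On termites alone, R = ΣλE/(1+Σλh) = 4.02/2.087 = 1.926 kJ/s.
flies: E/h = 3.51/9.94 = 0.3531 kJ/s.
Since 0.3531 < R, time spent handling flies is better spent searching.

No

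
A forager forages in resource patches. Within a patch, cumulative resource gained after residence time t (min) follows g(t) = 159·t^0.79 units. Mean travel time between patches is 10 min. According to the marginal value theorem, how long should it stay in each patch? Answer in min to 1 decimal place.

Maximise g(t)/(T+t): set derivative to zero → g'(t)(T+t) = g(t).
g'(t) = 0.79·159·t^-0.21. Setting 0.79·159·t^-0.21 = 159·t^0.79/(10+t) gives 0.79(10+t) = t, so 0.21·t = 0.79×10.
t* = 0.79×10/0.21 = 37.62 min.

37.6 min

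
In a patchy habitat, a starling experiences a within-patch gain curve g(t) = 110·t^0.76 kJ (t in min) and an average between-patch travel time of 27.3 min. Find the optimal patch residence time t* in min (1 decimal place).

86.5 min

By the marginal value theorem, leave when the instantaneous gain rate g'(t) equals the habitat-wide average g(t)/(T + t).
g'(t) = 0.76·110·t^-0.24. Setting 0.76·110·t^-0.24 = 110·t^0.76/(27.3+t) gives 0.76(27.3+t) = t, so 0.24·t = 0.76×27.3.
t* = 0.76×27.3/0.24 = 86.45 min.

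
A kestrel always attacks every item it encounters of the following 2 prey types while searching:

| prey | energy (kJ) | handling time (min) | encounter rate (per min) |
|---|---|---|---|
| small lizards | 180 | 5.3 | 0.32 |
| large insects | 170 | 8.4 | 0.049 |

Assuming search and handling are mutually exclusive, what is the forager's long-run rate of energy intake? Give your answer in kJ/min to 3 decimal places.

21.216 kJ/min

R = (0.32×180 + 0.049×170) / (1 + 0.32×5.3 + 0.049×8.4) = 65.93/3.108 = 21.22 kJ/min.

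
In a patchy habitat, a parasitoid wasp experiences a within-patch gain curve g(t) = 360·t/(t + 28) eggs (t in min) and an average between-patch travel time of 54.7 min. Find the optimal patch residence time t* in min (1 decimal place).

39.1 min

Maximise g(t)/(T+t): set derivative to zero → g'(t)(T+t) = g(t).
g'(t) = 360·28/(t + 28)². Setting 360·28/(t+28)² = 360t/[(t+28)(54.7+t)] gives 28(54.7+t) = t(t+28), so t² = 28×54.7 = 1532.
t* = √1532 = 39.14 min.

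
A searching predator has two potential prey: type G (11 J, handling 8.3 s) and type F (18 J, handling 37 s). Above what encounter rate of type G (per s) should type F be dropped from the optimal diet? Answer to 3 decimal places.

The zero-one rule: include type F iff E₂/h₂ > λE₁/(1+λh₁). Equality gives the switch point.
λE₁h₂ = E₂ + λE₂h₁ ⇒ λ = E₂/(E₁h₂ − E₂h₁) = 18/(407 − 149.4) = 0.06988 per s.

0.070 per s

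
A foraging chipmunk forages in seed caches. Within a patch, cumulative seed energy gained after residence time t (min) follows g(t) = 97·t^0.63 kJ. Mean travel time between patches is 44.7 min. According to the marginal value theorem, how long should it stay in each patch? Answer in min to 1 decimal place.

Maximise g(t)/(T+t): set derivative to zero → g'(t)(T+t) = g(t).
g'(t) = 0.63·97·t^-0.37. Setting 0.63·97·t^-0.37 = 97·t^0.63/(44.7+t) gives 0.63(44.7+t) = t, so 0.37·t = 0.63×44.7.
t* = 0.63×44.7/0.37 = 76.11 min.

76.1 min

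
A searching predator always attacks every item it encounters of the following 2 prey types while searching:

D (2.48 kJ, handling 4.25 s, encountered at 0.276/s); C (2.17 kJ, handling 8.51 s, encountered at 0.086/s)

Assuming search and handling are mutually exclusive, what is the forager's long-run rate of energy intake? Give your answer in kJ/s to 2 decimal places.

R = Σλ_iE_i / (1 + Σλ_ih_i)
Numerator: 0.276×2.48 + 0.086×2.17 = 0.8711
Denominator: 1 + 0.276×4.25 + 0.086×8.51 = 2.905
R = 0.8711/2.905 = 0.2999 kJ/s

0.30 kJ/s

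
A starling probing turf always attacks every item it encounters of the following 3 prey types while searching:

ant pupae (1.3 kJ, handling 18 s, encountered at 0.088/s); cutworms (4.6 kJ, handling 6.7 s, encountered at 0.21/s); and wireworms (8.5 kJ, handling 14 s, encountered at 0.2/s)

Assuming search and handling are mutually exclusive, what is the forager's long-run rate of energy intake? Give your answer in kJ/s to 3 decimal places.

R = (0.088×1.3 + 0.21×4.6 + 0.2×8.5) / (1 + 0.088×18 + 0.21×6.7 + 0.2×14) = 2.78/6.791 = 0.4094 kJ/s.

0.409 kJ/s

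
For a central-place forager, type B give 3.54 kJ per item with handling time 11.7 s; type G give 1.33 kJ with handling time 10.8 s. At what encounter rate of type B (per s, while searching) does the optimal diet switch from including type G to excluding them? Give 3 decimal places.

0.059 per s

The zero-one rule: include type G iff E₂/h₂ > λE₁/(1+λh₁). Equality gives the switch point.
λE₁h₂ = E₂ + λE₂h₁ ⇒ λ = E₂/(E₁h₂ − E₂h₁) = 1.33/(38.23 − 15.56) = 0.05867 per s.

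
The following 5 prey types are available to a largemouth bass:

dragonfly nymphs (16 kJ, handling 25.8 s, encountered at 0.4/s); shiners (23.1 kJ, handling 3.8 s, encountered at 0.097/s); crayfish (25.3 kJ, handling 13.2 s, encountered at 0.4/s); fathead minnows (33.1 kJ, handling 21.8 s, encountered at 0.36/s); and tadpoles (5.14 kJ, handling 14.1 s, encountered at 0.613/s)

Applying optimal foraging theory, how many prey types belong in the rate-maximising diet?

Rank by E/h (kJ/s): shiners 6.08, crayfish 1.92, fathead minnows 1.52, dragonfly nymphs 0.62, tadpoles 0.365. Include each in turn until the next type's E/h falls below the running intake rate.
Rate on top 1: 1.637. crayfish: 1.92 > 1.637 → include.
Rate on top 2: 1.859. fathead minnows: 1.52 < 1.859 → exclude; stop.
Optimal diet: shiners, crayfish — 2 of 5 types.

2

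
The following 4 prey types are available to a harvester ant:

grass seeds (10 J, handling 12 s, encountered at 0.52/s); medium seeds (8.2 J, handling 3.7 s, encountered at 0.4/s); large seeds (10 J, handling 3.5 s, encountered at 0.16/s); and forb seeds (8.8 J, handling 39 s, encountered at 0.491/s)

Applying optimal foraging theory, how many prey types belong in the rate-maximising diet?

Rank by E/h (J/s): large seeds 2.86, medium seeds 2.22, grass seeds 0.833, forb seeds 0.226. Include each in turn until the next type's E/h falls below the running intake rate.
Rate on top 1: 1.026. medium seeds: 2.22 > 1.026 → include.
Rate on top 2: 1.605. grass seeds: 0.833 < 1.605 → exclude; stop.
Optimal diet: large seeds, medium seeds — 2 of 4 types.

2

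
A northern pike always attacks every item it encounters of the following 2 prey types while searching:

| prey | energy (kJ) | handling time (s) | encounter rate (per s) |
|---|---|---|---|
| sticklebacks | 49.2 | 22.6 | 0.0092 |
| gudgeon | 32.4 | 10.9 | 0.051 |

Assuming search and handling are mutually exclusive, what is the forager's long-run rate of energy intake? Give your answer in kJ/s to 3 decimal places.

R = Σλ_iE_i / (1 + Σλ_ih_i)
Numerator: 0.0092×49.2 + 0.051×32.4 = 2.105
Denominator: 1 + 0.0092×22.6 + 0.051×10.9 = 1.764
R = 2.105/1.764 = 1.193 kJ/s

1.193 kJ/s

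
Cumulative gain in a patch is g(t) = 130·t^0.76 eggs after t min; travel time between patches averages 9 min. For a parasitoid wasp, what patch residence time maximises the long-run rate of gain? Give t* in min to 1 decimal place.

Maximise g(t)/(T+t): set derivative to zero → g'(t)(T+t) = g(t).
g'(t) = 0.76·130·t^-0.24. Setting 0.76·130·t^-0.24 = 130·t^0.76/(9+t) gives 0.76(9+t) = t, so 0.24·t = 0.76×9.
t* = 0.76×9/0.24 = 28.5 min.

28.5 min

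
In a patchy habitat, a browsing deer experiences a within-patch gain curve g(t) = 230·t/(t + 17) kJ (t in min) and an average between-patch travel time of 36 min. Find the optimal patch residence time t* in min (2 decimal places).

24.74 min

By the marginal value theorem, leave when the instantaneous gain rate g'(t) equals the habitat-wide average g(t)/(T + t).
g'(t) = 230·17/(t + 17)². Setting 230·17/(t+17)² = 230t/[(t+17)(36+t)] gives 17(36+t) = t(t+17), so t² = 17×36 = 612.
t* = √612 = 24.74 min.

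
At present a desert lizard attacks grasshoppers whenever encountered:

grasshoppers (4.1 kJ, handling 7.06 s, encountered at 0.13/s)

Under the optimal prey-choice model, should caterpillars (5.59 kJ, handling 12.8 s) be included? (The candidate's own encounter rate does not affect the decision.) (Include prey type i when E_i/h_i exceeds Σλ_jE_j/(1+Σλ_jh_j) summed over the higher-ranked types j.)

Yes

Current rate: (0.13×4.1)/(1 + 0.13×7.06) = 0.2779 kJ/s.
Profitability of caterpillars: 5.59/12.8 = 0.4367 kJ/s.
0.4367 > 0.2779, so adding caterpillars raises the average — include it.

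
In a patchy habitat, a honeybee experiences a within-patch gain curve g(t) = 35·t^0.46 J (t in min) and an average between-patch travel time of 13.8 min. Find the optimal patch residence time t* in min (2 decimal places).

11.76 min

Optimal t* satisfies g'(t*) = g(t*)/(T + t*).
g'(t) = 0.46·35·t^-0.54. Setting 0.46·35·t^-0.54 = 35·t^0.46/(13.8+t) gives 0.46(13.8+t) = t, so 0.54·t = 0.46×13.8.
t* = 0.46×13.8/0.54 = 11.76 min.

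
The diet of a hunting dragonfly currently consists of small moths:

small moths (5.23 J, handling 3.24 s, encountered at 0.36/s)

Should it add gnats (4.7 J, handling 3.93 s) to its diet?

Yes

Intake rate on the current diet: R = (0.36×5.23) / (1 + 0.36×3.24) = 1.883/2.166 = 0.8691 J/s.
Profitability of gnats: 4.7/3.93 = 1.196 J/s.
Since 1.196 > R, including gnats increases the long-run rate.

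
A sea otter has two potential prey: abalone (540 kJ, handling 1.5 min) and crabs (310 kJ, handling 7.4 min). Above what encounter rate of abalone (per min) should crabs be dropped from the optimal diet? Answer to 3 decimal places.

0.088 per min

At the threshold, the rate on abalone alone equals the profitability of crabs: λ·540/(1 + λ·1.5) = 310/7.4 = 41.89.
Rearranging, λ(540 − 41.89×1.5) = 41.89, so λ = 41.89/477.2 = 0.08779 per min.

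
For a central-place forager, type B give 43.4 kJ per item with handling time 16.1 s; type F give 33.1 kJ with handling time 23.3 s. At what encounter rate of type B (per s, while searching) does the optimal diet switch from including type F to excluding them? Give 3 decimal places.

0.069 per s

At the threshold, the rate on type B alone equals the profitability of type F: λ·43.4/(1 + λ·16.1) = 33.1/23.3 = 1.421.
Rearranging, λ(43.4 − 1.421×16.1) = 1.421, so λ = 1.421/20.53 = 0.0692 per s.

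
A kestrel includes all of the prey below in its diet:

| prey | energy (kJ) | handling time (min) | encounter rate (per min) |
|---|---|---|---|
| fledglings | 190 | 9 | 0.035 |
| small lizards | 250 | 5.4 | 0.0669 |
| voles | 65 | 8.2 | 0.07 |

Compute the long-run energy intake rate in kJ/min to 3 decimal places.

12.410 kJ/min

R = Σλ_iE_i / (1 + Σλ_ih_i)
Numerator: 0.035×190 + 0.0669×250 + 0.07×65 = 27.93
Denominator: 1 + 0.035×9 + 0.0669×5.4 + 0.07×8.2 = 2.25
R = 27.93/2.25 = 12.41 kJ/min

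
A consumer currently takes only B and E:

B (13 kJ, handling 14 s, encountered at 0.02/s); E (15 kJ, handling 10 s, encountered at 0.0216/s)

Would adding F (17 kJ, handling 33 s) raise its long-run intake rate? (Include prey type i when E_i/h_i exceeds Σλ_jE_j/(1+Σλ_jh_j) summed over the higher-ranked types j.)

Current rate: (0.02×13 + 0.0216×15)/(1 + 0.02×14 + 0.0216×10) = 0.3904 kJ/s.
Profitability of F: 17/33 = 0.5152 kJ/s.
0.5152 > 0.3904, so adding F raises the average — include it.

Yes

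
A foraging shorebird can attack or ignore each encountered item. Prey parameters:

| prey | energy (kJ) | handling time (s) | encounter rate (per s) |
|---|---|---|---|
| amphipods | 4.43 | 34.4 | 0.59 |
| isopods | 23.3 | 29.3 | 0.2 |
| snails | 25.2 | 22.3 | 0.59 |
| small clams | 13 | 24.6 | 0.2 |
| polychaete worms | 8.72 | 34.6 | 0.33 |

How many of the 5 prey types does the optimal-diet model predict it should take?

1

Profitabilities (E/h, kJ/s): snails 1.13, isopods 0.795, small clams 0.528, polychaete worms 0.252, amphipods 0.129. Add prey in this order while the next type's profitability exceeds the intake rate on those already taken.
Rate on top 1: 1.05. isopods: 0.795 < 1.05 → exclude; stop.
Optimal diet: snails — 1 of 5 types.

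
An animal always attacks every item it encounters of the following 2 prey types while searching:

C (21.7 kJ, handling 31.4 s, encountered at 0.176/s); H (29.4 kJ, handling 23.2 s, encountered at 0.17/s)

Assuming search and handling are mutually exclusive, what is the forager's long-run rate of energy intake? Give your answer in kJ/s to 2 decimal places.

0.84 kJ/s

Energy encountered per unit search time: 0.176×21.7 + 0.17×29.4 = 8.817 kJ/s.
Handling time per unit search time: 0.176×31.4 + 0.17×23.2 = 9.47.
Rate = 8.817/(1 + 9.47) = 0.8421 kJ/s.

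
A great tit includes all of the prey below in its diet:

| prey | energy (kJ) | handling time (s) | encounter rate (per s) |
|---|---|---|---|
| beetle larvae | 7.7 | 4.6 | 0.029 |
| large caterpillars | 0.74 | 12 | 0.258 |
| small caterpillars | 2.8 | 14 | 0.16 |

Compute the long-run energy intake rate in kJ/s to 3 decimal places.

Energy encountered per unit search time: 0.029×7.7 + 0.258×0.74 + 0.16×2.8 = 0.8622 kJ/s.
Handling time per unit search time: 0.029×4.6 + 0.258×12 + 0.16×14 = 5.469.
Rate = 0.8622/(1 + 5.469) = 0.1333 kJ/s.

0.133 kJ/s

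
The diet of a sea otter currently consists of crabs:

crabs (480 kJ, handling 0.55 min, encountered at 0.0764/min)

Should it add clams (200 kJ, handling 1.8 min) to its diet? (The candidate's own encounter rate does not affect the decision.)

On crabs alone, R = ΣλE/(1+Σλh) = 36.67/1.042 = 35.19 kJ/min.
clams: E/h = 200/1.8 = 111.1 kJ/min.
Since 111.1 > R, including clams increases the long-run rate.

Yes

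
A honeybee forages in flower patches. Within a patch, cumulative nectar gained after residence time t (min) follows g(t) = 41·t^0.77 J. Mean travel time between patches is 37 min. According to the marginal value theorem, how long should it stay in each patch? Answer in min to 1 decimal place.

Maximise g(t)/(T+t): set derivative to zero → g'(t)(T+t) = g(t).
g'(t) = 0.77·41·t^-0.23. Setting 0.77·41·t^-0.23 = 41·t^0.77/(37+t) gives 0.77(37+t) = t, so 0.23·t = 0.77×37.
t* = 0.77×37/0.23 = 123.9 min.

123.9 min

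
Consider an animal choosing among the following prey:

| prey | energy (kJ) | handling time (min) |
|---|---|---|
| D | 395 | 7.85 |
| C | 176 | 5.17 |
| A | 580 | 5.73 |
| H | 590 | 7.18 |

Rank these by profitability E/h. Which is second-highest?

H

In descending order of E/h:
A: 580/5.73 = 101 kJ/min
H: 590/7.18 = 82.2 kJ/min
D: 395/7.85 = 50.3 kJ/min
C: 176/5.17 = 34 kJ/min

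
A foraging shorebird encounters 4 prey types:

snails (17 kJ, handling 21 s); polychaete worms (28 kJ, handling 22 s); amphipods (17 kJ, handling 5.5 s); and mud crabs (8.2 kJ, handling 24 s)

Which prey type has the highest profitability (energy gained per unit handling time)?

Profitability E/h (kJ/s): snails = 17/21 = 0.81, polychaete worms = 28/22 = 1.27, amphipods = 17/5.5 = 3.09, mud crabs = 8.2/24 = 0.342.
Ranked: amphipods > polychaete worms > snails > mud crabs.

amphipods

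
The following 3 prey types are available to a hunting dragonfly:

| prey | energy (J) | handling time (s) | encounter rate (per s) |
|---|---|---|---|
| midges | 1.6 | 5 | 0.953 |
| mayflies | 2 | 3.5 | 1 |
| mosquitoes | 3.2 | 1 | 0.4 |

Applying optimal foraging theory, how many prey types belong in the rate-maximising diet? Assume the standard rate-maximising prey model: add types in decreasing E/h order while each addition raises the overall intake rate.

E/h in descending order: mosquitoes 3.2, mayflies 0.571, midges 0.32 J/s. The optimal diet is the largest prefix of this list for which every included type satisfies E_i/h_i > R on the types above it.
Rate on top 1: 0.9143. mayflies: 0.571 < 0.9143 → exclude; stop.
Optimal diet: mosquitoes — 1 of 3 types.

1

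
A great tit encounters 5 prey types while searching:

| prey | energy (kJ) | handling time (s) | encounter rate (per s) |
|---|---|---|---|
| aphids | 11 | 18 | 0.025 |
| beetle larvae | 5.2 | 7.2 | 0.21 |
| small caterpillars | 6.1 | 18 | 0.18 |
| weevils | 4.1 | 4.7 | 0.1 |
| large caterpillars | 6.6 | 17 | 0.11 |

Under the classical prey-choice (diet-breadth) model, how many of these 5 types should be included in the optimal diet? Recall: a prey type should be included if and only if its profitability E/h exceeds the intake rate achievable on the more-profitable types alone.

E/h in descending order: weevils 0.872, beetle larvae 0.722, aphids 0.611, large caterpillars 0.388, small caterpillars 0.339 kJ/s. The optimal diet is the largest prefix of this list for which every included type satisfies E_i/h_i > R on the types above it.
Rate on top 1: 0.2789. beetle larvae: 0.722 > 0.2789 → include.
Rate on top 2: 0.5037. aphids: 0.611 > 0.5037 → include.
Rate on top 3: 0.5178. large caterpillars: 0.388 < 0.5178 → exclude; stop.
Optimal diet: weevils, beetle larvae, aphids — 3 of 5 types.

3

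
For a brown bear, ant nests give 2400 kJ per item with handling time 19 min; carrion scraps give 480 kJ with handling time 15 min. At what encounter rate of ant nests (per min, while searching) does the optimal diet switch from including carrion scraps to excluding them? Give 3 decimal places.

Drop carrion scraps once their profitability E₂/h₂ falls below the rate achievable on ant nests alone: E₂/h₂ = λE₁/(1 + λh₁).
Solve for λ: λE₁h₂ = E₂(1 + λh₁) → λ(E₁h₂ − E₂h₁) = E₂ → λ = E₂/(E₁h₂ − E₂h₁).
λ = 480/(2400×15 − 480×19) = 480/2.688e+04 = 0.01786 per min.

0.018 per min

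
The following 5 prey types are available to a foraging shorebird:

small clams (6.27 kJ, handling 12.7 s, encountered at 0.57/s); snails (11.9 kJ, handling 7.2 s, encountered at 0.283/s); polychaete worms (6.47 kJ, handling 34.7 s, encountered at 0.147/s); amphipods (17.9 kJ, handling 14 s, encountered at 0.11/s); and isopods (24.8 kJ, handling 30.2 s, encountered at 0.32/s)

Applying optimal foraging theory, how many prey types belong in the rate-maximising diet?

2

E/h in descending order: snails 1.65, amphipods 1.28, isopods 0.821, small clams 0.494, polychaete worms 0.186 kJ/s. The optimal diet is the largest prefix of this list for which every included type satisfies E_i/h_i > R on the types above it.
Rate on top 1: 1.109. amphipods: 1.28 > 1.109 → include.
Rate on top 2: 1.166. isopods: 0.821 < 1.166 → exclude; stop.
Optimal diet: snails, amphipods — 2 of 5 types.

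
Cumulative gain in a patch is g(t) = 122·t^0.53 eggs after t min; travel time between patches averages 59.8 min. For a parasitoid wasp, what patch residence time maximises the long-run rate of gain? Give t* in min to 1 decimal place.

67.4 min

By the marginal value theorem, leave when the instantaneous gain rate g'(t) equals the habitat-wide average g(t)/(T + t).
g'(t) = 0.53·122·t^-0.47. Setting 0.53·122·t^-0.47 = 122·t^0.53/(59.8+t) gives 0.53(59.8+t) = t, so 0.47·t = 0.53×59.8.
t* = 0.53×59.8/0.47 = 67.43 min.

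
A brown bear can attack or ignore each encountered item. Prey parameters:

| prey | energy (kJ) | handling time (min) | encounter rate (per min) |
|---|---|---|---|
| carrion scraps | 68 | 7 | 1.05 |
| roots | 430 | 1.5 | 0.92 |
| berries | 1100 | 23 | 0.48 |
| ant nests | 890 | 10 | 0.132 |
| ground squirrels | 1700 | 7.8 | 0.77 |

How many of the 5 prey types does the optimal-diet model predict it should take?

2

Profitabilities (E/h, kJ/min): roots 287, ground squirrels 218, ant nests 89, berries 47.8, carrion scraps 9.71. Add prey in this order while the next type's profitability exceeds the intake rate on those already taken.
Rate on top 1: 166.2. ground squirrels: 218 > 166.2 → include.
Rate on top 2: 203.3. ant nests: 89 < 203.3 → exclude; stop.
Optimal diet: roots, ground squirrels — 2 of 5 types.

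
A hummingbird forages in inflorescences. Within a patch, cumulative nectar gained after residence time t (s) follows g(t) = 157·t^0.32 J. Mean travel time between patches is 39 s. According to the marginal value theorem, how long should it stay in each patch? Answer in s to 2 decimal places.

By the marginal value theorem, leave when the instantaneous gain rate g'(t) equals the habitat-wide average g(t)/(T + t).
g'(t) = 0.32·157·t^-0.68. Setting 0.32·157·t^-0.68 = 157·t^0.32/(39+t) gives 0.32(39+t) = t, so 0.68·t = 0.32×39.
t* = 0.32×39/0.68 = 18.35 s.

18.35 s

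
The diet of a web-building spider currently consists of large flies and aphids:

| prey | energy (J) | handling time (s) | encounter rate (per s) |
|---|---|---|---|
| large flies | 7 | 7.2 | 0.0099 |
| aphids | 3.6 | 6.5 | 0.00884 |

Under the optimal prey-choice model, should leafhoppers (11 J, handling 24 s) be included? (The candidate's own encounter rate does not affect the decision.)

Yes

Current rate: (0.0099×7 + 0.00884×3.6)/(1 + 0.0099×7.2 + 0.00884×6.5) = 0.08959 J/s.
leafhoppers: E/h = 11/24 = 0.4583 J/s.
Since 0.4583 > R, including leafhoppers increases the long-run rate.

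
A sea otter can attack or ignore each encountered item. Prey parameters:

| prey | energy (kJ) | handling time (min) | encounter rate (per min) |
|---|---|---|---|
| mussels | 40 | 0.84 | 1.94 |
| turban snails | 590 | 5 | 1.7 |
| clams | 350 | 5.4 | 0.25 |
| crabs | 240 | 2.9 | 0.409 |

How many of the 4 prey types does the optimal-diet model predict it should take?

1

Profitabilities (E/h, kJ/min): turban snails 118, crabs 82.8, clams 64.8, mussels 47.6. Add prey in this order while the next type's profitability exceeds the intake rate on those already taken.
Rate on top 1: 105.6. crabs: 82.8 < 105.6 → exclude; stop.
Optimal diet: turban snails — 1 of 4 types.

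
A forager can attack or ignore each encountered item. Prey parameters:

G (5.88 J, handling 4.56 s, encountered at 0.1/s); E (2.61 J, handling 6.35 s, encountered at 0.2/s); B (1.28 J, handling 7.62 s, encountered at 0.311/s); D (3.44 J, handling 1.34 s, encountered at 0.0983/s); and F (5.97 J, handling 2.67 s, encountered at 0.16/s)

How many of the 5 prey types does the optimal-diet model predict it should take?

3

E/h in descending order: D 2.57, F 2.24, G 1.29, E 0.411, B 0.168 J/s. The optimal diet is the largest prefix of this list for which every included type satisfies E_i/h_i > R on the types above it.
Rate on top 1: 0.2988. F: 2.24 > 0.2988 → include.
Rate on top 2: 0.8296. G: 1.29 > 0.8296 → include.
Rate on top 3: 0.9337. E: 0.411 < 0.9337 → exclude; stop.
Optimal diet: D, F, G — 3 of 5 types.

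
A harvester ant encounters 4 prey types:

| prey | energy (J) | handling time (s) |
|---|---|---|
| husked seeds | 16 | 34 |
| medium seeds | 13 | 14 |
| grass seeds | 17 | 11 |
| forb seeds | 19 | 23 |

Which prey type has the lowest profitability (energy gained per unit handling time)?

Profitability E/h (J/s): husked seeds = 16/34 = 0.471, medium seeds = 13/14 = 0.929, grass seeds = 17/11 = 1.55, forb seeds = 19/23 = 0.826.
Ranked: grass seeds > medium seeds > forb seeds > husked seeds.

husked seeds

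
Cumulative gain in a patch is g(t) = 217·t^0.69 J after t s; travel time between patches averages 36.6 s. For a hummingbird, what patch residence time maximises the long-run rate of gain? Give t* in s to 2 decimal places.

By the marginal value theorem, leave when the instantaneous gain rate g'(t) equals the habitat-wide average g(t)/(T + t).
g'(t) = 0.69·217·t^-0.31. Setting 0.69·217·t^-0.31 = 217·t^0.69/(36.6+t) gives 0.69(36.6+t) = t, so 0.31·t = 0.69×36.6.
t* = 0.69×36.6/0.31 = 81.46 s.

81.46 s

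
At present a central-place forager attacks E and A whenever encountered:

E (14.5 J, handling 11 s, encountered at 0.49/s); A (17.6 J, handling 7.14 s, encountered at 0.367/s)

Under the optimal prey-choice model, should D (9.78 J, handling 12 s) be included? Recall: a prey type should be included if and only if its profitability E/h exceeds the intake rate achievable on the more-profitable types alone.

No

Intake rate on the current diet: R = (0.49×14.5 + 0.367×17.6) / (1 + 0.49×11 + 0.367×7.14) = 13.56/9.01 = 1.505 J/s.
Profitability of D: 9.78/12 = 0.815 J/s.
Since 0.815 < R, time spent handling D is better spent searching.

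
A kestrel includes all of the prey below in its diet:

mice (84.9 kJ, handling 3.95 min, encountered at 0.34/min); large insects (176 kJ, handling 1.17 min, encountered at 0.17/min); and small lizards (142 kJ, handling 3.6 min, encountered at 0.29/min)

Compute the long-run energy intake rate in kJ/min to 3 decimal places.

27.878 kJ/min

Energy encountered per unit search time: 0.34×84.9 + 0.17×176 + 0.29×142 = 99.97 kJ/min.
Handling time per unit search time: 0.34×3.95 + 0.17×1.17 + 0.29×3.6 = 2.586.
Rate = 99.97/(1 + 2.586) = 27.88 kJ/min.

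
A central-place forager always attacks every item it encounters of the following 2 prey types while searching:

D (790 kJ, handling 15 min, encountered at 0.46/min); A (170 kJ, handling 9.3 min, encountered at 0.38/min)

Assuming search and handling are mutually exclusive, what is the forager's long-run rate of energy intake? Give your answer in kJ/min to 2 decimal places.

Energy encountered per unit search time: 0.46×790 + 0.38×170 = 428 kJ/min.
Handling time per unit search time: 0.46×15 + 0.38×9.3 = 10.43.
Rate = 428/(1 + 10.43) = 37.43 kJ/min.

37.43 kJ/min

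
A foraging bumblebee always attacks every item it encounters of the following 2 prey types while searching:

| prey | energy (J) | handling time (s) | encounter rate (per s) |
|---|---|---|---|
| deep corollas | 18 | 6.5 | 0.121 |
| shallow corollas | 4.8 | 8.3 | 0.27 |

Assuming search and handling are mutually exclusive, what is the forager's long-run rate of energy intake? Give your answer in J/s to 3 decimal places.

R = Σλ_iE_i / (1 + Σλ_ih_i)
Numerator: 0.121×18 + 0.27×4.8 = 3.474
Denominator: 1 + 0.121×6.5 + 0.27×8.3 = 4.028
R = 3.474/4.028 = 0.8626 J/s

0.863 J/s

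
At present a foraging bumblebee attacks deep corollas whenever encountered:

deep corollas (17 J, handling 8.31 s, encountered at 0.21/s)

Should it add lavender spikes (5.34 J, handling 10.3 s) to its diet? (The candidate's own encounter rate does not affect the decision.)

Intake rate on the current diet: R = (0.21×17) / (1 + 0.21×8.31) = 3.57/2.745 = 1.3 J/s.
Profitability of lavender spikes: 5.34/10.3 = 0.5184 J/s.
0.5184 < 1.3, so adding lavender spikes would lower the average — exclude it.

No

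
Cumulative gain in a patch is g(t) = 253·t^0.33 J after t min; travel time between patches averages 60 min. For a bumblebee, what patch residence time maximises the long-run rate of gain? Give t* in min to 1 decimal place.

29.6 min

Maximise g(t)/(T+t): set derivative to zero → g'(t)(T+t) = g(t).
g'(t) = 0.33·253·t^-0.67. Setting 0.33·253·t^-0.67 = 253·t^0.33/(60+t) gives 0.33(60+t) = t, so 0.67·t = 0.33×60.
t* = 0.33×60/0.67 = 29.55 min.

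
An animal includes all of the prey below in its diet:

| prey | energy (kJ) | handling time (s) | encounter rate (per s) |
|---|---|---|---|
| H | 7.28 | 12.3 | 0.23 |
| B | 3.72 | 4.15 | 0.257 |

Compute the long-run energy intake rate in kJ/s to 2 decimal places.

R = (0.23×7.28 + 0.257×3.72) / (1 + 0.23×12.3 + 0.257×4.15) = 2.63/4.896 = 0.5373 kJ/s.

0.54 kJ/s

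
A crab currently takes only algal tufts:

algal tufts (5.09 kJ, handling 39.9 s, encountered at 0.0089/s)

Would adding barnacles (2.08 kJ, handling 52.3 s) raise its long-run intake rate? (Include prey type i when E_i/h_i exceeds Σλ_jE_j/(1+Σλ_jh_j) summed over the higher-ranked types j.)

On algal tufts alone, R = ΣλE/(1+Σλh) = 0.0453/1.355 = 0.03343 kJ/s.
Profitability of barnacles: 2.08/52.3 = 0.03977 kJ/s.
Since 0.03977 > R, including barnacles increases the long-run rate.

Yes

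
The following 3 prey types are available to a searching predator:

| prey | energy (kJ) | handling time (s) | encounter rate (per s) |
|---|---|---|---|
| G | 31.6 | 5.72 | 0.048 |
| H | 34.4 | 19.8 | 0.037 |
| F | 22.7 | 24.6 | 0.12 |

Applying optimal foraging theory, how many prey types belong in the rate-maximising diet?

Profitabilities (E/h, kJ/s): G 5.52, H 1.74, F 0.923. Add prey in this order while the next type's profitability exceeds the intake rate on those already taken.
Rate on top 1: 1.19. H: 1.74 > 1.19 → include.
Rate on top 2: 1.39. F: 0.923 < 1.39 → exclude; stop.
Optimal diet: G, H — 2 of 3 types.

2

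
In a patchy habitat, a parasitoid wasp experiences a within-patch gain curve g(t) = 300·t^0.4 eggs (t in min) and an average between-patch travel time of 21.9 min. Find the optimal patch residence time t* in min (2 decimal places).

Maximise g(t)/(T+t): set derivative to zero → g'(t)(T+t) = g(t).
g'(t) = 0.4·300·t^-0.6. Setting 0.4·300·t^-0.6 = 300·t^0.4/(21.9+t) gives 0.4(21.9+t) = t, so 0.60·t = 0.4×21.9.
t* = 0.4×21.9/0.60 = 14.6 min.

14.60 min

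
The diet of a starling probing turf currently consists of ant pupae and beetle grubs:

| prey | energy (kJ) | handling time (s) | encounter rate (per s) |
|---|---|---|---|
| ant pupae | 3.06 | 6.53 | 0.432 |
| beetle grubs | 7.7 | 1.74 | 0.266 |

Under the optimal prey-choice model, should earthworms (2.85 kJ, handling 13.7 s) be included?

Intake rate on the current diet: R = (0.432×3.06 + 0.266×7.7) / (1 + 0.432×6.53 + 0.266×1.74) = 3.37/4.284 = 0.7867 kJ/s.
earthworms: E/h = 2.85/13.7 = 0.208 kJ/s.
0.208 < 0.7867, so adding earthworms would lower the average — exclude it.

No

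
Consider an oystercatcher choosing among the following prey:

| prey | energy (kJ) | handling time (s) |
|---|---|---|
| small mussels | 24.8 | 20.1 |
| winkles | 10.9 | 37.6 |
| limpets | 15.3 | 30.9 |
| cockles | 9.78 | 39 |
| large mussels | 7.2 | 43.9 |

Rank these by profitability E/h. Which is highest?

In descending order of E/h:
small mussels: 24.8/20.1 = 1.23 kJ/s
limpets: 15.3/30.9 = 0.495 kJ/s
winkles: 10.9/37.6 = 0.29 kJ/s
cockles: 9.78/39 = 0.251 kJ/s
large mussels: 7.2/43.9 = 0.164 kJ/s

small mussels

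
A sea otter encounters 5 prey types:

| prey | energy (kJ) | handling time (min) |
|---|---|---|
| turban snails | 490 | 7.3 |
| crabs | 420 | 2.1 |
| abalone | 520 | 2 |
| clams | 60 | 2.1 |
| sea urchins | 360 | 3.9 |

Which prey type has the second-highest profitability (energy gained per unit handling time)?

crabs

In descending order of E/h:
abalone: 520/2 = 260 kJ/min
crabs: 420/2.1 = 200 kJ/min
sea urchins: 360/3.9 = 92.3 kJ/min
turban snails: 490/7.3 = 67.1 kJ/min
clams: 60/2.1 = 28.6 kJ/min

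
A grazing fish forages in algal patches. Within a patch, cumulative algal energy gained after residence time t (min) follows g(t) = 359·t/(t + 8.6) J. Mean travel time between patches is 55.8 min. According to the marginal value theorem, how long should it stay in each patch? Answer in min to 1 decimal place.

21.9 min

Optimal t* satisfies g'(t*) = g(t*)/(T + t*).
g'(t) = 359·8.6/(t + 8.6)². Setting 359·8.6/(t+8.6)² = 359t/[(t+8.6)(55.8+t)] gives 8.6(55.8+t) = t(t+8.6), so t² = 8.6×55.8 = 479.9.
t* = √479.9 = 21.91 min.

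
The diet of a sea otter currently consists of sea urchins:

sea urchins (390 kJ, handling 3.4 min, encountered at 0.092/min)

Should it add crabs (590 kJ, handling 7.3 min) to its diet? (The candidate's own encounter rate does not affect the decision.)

Yes

Intake rate on the current diet: R = (0.092×390) / (1 + 0.092×3.4) = 35.88/1.313 = 27.33 kJ/min.
crabs: E/h = 590/7.3 = 80.82 kJ/min.
Since 80.82 > R, including crabs increases the long-run rate.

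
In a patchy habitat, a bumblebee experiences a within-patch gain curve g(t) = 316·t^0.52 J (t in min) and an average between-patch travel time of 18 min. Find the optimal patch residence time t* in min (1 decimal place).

By the marginal value theorem, leave when the instantaneous gain rate g'(t) equals the habitat-wide average g(t)/(T + t).
g'(t) = 0.52·316·t^-0.48. Setting 0.52·316·t^-0.48 = 316·t^0.52/(18+t) gives 0.52(18+t) = t, so 0.48·t = 0.52×18.
t* = 0.52×18/0.48 = 19.5 min.

19.5 min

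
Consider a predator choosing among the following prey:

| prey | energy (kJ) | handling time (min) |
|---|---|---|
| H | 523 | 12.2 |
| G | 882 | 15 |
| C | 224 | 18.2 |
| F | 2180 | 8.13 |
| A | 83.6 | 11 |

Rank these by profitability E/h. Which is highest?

Profitability E/h (kJ/min): H = 523/12.2 = 42.9, G = 882/15 = 58.8, C = 224/18.2 = 12.3, F = 2180/8.13 = 268, A = 83.6/11 = 7.6.
Ranked: F > G > H > C > A.

F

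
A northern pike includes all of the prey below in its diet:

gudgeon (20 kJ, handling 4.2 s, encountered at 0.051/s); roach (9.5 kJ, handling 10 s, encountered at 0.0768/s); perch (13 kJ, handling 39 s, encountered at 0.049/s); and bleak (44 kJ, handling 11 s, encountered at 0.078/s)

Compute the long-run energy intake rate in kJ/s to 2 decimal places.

1.22 kJ/s

R = Σλ_iE_i / (1 + Σλ_ih_i)
Numerator: 0.051×20 + 0.0768×9.5 + 0.049×13 + 0.078×44 = 5.819
Denominator: 1 + 0.051×4.2 + 0.0768×10 + 0.049×39 + 0.078×11 = 4.751
R = 5.819/4.751 = 1.225 kJ/s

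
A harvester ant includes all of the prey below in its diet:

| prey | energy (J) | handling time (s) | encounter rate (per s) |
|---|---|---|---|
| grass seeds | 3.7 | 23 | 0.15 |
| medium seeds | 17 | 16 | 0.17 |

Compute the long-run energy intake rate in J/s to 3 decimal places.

0.480 J/s

Energy encountered per unit search time: 0.15×3.7 + 0.17×17 = 3.445 J/s.
Handling time per unit search time: 0.15×23 + 0.17×16 = 6.17.
Rate = 3.445/(1 + 6.17) = 0.4805 J/s.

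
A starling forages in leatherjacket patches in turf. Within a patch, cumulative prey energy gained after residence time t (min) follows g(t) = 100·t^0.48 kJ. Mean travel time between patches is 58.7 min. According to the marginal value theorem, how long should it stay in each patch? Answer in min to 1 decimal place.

54.2 min

By the marginal value theorem, leave when the instantaneous gain rate g'(t) equals the habitat-wide average g(t)/(T + t).
g'(t) = 0.48·100·t^-0.52. Setting 0.48·100·t^-0.52 = 100·t^0.48/(58.7+t) gives 0.48(58.7+t) = t, so 0.52·t = 0.48×58.7.
t* = 0.48×58.7/0.52 = 54.18 min.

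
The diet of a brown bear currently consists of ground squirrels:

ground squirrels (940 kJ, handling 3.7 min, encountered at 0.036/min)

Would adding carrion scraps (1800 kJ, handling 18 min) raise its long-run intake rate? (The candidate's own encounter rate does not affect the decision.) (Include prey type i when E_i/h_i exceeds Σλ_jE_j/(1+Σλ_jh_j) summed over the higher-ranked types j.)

Yes

On ground squirrels alone, R = ΣλE/(1+Σλh) = 33.84/1.133 = 29.86 kJ/min.
carrion scraps: E/h = 1800/18 = 100 kJ/min.
100 > 29.86, so adding carrion scraps raises the average — include it.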